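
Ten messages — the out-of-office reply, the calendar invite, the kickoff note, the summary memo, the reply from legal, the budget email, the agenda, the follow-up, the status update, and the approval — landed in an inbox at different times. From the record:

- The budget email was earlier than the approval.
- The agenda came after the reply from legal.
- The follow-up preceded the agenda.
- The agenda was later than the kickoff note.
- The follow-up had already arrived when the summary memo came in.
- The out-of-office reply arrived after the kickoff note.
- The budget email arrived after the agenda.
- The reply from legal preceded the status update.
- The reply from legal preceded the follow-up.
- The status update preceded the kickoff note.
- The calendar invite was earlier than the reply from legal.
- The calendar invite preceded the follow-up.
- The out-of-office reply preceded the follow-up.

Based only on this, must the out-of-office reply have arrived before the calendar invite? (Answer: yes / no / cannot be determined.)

Tracing the constraints gives the calendar invite → the reply from legal → the status update → the kickoff note → the out-of-office reply, so the calendar invite must come before the out-of-office reply.
That means the out-of-office reply cannot be before the calendar invite.

no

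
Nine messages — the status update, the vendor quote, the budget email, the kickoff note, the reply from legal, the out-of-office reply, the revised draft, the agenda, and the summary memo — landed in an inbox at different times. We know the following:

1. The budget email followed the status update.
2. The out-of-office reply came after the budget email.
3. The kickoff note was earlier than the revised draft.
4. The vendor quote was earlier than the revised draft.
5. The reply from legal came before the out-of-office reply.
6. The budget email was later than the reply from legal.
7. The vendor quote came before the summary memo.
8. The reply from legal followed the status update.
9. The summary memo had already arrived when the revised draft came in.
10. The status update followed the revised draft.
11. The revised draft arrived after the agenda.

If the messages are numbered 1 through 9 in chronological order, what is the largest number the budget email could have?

8

The budget email must come before the out-of-office reply — 1 message forced after it.
Everything else can be placed before the budget email in some valid order, so the budget email can sit as late as position 9 − 1 = 8.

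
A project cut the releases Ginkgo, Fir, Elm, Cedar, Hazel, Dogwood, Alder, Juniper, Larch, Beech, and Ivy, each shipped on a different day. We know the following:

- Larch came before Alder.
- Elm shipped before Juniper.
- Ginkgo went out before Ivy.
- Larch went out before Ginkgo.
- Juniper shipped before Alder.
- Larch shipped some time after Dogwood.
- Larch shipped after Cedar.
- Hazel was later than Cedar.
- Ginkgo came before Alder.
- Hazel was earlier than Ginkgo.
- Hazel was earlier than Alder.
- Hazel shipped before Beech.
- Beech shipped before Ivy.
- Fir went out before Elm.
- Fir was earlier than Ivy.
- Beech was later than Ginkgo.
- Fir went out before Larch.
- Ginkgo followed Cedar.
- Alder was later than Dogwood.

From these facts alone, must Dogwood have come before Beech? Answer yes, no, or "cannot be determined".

yes

Chain the constraints: Dogwood → Larch → Ginkgo → Beech. Each link is directly stated, so Dogwood comes before Beech.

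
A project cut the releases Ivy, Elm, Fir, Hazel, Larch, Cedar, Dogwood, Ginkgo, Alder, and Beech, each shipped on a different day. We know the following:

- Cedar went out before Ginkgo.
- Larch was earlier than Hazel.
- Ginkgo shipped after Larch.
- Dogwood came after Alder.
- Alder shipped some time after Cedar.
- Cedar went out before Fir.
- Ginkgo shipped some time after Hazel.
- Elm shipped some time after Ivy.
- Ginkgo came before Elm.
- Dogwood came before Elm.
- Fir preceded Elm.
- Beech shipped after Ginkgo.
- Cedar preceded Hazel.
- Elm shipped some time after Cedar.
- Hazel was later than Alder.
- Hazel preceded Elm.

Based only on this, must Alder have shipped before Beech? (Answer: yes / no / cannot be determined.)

Chain the constraints: Alder → Hazel → Ginkgo → Beech. Each link is directly stated, so Alder comes before Beech.

yes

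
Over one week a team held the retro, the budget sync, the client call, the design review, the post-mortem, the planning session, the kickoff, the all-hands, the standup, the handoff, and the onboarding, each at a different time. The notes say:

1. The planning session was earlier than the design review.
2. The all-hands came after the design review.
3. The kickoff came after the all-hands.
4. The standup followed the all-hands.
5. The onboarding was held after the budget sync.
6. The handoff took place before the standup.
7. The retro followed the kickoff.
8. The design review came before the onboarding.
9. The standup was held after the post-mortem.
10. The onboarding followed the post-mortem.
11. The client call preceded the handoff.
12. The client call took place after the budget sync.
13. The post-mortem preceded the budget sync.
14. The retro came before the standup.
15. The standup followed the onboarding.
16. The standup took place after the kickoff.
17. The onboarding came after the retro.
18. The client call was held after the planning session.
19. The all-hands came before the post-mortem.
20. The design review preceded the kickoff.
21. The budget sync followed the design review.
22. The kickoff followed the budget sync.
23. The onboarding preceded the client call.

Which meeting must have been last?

the standup

Every other meeting has a chain of constraints placing it before the standup, so the standup is last.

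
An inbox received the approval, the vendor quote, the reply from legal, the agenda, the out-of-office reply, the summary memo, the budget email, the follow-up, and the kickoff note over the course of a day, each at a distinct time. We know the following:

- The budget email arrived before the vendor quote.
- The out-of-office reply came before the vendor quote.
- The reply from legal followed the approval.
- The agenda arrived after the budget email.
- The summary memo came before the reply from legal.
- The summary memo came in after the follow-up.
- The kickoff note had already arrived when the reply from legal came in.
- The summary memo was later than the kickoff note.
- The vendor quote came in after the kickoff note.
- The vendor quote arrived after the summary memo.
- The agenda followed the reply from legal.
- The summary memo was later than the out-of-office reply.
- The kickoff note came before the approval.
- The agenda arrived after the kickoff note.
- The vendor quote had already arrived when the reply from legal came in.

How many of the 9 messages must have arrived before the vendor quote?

Directly stated before the vendor quote: the budget email, the kickoff note, the out-of-office reply, and the summary memo.
The follow-up reaches the vendor quote via the follow-up → the summary memo → the vendor quote.
No chain forces the reply from legal (or any of the others) ahead of the vendor quote.
That's the budget email, the follow-up, the kickoff note, the out-of-office reply, and the summary memo — 5 in all.

5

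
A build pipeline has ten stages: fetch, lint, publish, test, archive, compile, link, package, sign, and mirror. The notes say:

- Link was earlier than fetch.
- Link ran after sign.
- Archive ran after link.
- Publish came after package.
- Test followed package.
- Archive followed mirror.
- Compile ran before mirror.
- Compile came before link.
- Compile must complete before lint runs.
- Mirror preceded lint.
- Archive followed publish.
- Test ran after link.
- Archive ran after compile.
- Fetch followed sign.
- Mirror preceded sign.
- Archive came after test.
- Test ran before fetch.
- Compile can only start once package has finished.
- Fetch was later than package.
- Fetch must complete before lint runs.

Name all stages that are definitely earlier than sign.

Directly stated before sign: mirror.
Compile reaches sign via compile → mirror → sign.
Package reaches sign via package → compile → mirror → sign.
No chain forces fetch (or any of the others) ahead of sign.

compile, mirror, package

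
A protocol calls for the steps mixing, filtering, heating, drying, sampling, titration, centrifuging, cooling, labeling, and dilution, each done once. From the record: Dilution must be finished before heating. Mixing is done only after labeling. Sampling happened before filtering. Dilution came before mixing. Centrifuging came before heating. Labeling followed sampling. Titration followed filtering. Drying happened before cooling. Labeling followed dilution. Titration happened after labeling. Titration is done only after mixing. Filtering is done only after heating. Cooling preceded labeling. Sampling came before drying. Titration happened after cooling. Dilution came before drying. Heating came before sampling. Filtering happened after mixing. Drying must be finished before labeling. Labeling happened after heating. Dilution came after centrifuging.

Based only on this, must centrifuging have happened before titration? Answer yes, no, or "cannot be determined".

Chain the constraints: centrifuging → dilution → mixing → titration. Each link is directly stated, so centrifuging comes before titration.

yes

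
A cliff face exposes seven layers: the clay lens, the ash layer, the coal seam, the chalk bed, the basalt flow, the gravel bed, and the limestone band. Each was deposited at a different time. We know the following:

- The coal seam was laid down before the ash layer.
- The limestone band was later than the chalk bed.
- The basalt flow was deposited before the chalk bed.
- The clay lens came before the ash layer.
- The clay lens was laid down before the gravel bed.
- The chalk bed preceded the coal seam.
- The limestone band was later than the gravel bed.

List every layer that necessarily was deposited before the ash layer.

Directly stated before the ash layer: the clay lens and the coal seam.
The basalt flow reaches the ash layer via the basalt flow → the chalk bed → the coal seam → the ash layer.
The chalk bed reaches the ash layer via the chalk bed → the coal seam → the ash layer.
No chain forces the gravel bed (or any of the others) ahead of the ash layer.

the basalt flow, the chalk bed, the clay lens, the coal seam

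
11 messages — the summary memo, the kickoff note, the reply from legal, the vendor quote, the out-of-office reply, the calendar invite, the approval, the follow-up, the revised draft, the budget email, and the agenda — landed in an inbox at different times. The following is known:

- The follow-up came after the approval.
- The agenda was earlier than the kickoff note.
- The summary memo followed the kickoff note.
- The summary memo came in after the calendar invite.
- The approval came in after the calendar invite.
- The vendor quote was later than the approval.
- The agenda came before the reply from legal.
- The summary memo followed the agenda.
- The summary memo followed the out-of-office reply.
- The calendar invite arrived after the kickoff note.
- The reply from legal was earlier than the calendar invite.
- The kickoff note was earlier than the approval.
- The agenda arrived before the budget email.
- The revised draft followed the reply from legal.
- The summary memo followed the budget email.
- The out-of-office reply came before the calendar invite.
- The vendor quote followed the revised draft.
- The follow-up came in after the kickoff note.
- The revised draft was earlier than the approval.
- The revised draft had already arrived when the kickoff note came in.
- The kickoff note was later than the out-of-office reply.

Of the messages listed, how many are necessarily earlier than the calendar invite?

5

Directly stated before the calendar invite: the kickoff note, the out-of-office reply, and the reply from legal.
The agenda reaches the calendar invite via the agenda → the kickoff note → the calendar invite.
The revised draft reaches the calendar invite via the revised draft → the kickoff note → the calendar invite.
No chain forces the vendor quote (or any of the others) ahead of the calendar invite.
That's the agenda, the kickoff note, the out-of-office reply, the reply from legal, and the revised draft — 5 in all.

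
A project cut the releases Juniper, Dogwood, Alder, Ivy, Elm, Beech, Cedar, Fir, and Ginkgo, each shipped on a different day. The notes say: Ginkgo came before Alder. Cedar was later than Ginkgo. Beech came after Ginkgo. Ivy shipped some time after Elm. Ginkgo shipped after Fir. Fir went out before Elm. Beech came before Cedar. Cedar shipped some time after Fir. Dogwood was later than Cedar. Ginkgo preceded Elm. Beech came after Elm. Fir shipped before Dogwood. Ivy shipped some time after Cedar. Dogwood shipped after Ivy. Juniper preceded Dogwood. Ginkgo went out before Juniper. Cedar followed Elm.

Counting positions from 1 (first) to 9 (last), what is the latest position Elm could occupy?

5

Elm must come before Beech, Cedar, Dogwood, and Ivy — 4 releases forced after it.
Everything else can be placed before Elm in some valid order, so Elm can sit as late as position 9 − 4 = 5.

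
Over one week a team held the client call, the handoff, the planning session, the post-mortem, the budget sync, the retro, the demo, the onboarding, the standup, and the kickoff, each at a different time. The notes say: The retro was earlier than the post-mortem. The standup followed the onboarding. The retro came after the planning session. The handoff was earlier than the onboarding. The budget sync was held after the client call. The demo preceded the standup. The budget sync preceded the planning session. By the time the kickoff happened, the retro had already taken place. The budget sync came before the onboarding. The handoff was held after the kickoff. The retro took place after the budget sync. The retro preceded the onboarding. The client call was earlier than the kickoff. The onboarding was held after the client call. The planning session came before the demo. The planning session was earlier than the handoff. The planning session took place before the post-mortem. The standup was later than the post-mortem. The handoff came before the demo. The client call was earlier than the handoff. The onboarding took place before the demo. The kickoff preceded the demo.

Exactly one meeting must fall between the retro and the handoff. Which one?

the kickoff

Tracing the constraints gives the retro → the kickoff → the handoff, so the kickoff sits after the retro and before the handoff.
No other meeting is forced both after the retro and before the handoff.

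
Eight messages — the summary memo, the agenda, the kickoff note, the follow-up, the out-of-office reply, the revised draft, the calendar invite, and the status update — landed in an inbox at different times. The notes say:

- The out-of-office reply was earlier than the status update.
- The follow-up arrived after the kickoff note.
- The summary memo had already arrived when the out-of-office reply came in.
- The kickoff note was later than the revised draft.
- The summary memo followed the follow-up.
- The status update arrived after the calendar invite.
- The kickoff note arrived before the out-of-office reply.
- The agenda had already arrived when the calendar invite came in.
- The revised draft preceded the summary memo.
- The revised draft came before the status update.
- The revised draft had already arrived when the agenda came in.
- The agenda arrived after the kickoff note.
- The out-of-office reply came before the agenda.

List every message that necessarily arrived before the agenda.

the follow-up, the kickoff note, the out-of-office reply, the revised draft, the summary memo

Directly stated before the agenda: the kickoff note, the out-of-office reply, and the revised draft.
The follow-up reaches the agenda via the follow-up → the summary memo → the out-of-office reply → the agenda.
The summary memo reaches the agenda via the summary memo → the out-of-office reply → the agenda.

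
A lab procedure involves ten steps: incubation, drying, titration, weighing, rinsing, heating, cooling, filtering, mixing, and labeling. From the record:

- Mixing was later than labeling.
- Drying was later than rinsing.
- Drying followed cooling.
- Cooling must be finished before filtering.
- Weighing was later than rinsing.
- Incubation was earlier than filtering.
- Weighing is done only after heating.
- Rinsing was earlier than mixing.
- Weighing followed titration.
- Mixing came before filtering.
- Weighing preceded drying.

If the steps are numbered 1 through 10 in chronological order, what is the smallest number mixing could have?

Labeling and rinsing must both come before mixing — 2 forced predecessors.
Nothing else is forced ahead of mixing, so its earliest slot is position 2 + 1 = 3.

3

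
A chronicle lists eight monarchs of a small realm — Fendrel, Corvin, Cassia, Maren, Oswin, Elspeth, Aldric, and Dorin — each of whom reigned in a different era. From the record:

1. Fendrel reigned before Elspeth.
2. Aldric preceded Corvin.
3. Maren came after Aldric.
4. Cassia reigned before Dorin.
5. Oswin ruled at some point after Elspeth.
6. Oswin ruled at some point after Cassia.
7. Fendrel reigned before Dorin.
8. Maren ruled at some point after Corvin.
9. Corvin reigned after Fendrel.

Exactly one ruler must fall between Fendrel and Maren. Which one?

Tracing the constraints gives Fendrel → Corvin → Maren, so Corvin sits after Fendrel and before Maren.
No other ruler is forced both after Fendrel and before Maren.

Corvin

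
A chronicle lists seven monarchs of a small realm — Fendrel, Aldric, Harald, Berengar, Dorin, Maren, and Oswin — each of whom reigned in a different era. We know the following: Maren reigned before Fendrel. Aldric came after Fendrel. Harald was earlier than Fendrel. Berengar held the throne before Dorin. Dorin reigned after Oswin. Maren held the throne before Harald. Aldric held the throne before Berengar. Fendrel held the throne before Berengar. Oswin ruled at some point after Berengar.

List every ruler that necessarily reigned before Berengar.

Aldric, Fendrel, Harald, Maren

Directly stated before Berengar: Aldric and Fendrel.
Harald reaches Berengar via Harald → Fendrel → Berengar.
Maren reaches Berengar via Maren → Fendrel → Berengar.
No chain forces Oswin (or any of the others) ahead of Berengar.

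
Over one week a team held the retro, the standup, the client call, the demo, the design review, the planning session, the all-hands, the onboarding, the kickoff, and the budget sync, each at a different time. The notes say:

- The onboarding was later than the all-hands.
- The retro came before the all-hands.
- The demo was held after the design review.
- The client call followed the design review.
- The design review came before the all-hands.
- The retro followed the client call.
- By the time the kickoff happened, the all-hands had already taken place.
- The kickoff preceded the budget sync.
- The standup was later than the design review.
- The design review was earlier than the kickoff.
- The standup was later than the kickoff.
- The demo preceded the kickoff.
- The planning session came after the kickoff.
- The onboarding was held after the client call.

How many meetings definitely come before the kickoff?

5

Directly stated before the kickoff: the all-hands, the demo, and the design review.
The client call reaches the kickoff via the client call → the retro → the all-hands → the kickoff.
The retro reaches the kickoff via the retro → the all-hands → the kickoff.
No chain forces the standup (or any of the others) ahead of the kickoff.
That's the all-hands, the client call, the demo, the design review, and the retro — 5 in all.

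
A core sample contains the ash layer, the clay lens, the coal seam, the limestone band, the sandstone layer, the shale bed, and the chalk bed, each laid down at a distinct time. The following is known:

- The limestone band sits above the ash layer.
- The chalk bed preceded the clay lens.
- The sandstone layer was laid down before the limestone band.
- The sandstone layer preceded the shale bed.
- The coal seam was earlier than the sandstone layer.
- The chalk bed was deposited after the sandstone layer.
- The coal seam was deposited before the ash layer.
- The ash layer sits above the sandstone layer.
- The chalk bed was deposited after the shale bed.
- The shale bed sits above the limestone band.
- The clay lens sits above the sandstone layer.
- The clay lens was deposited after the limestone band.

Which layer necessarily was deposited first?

the coal seam

The coal seam has a chain of constraints placing it before every other layer, so the coal seam must be first.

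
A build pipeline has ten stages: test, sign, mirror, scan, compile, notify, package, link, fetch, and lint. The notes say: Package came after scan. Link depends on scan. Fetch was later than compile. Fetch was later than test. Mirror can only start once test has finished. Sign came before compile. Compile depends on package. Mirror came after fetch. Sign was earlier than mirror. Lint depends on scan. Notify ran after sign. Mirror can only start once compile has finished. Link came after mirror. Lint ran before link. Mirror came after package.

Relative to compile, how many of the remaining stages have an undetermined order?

Forced before compile: package, scan, and sign; forced after compile: fetch, link, and mirror.
That leaves lint, notify, and test with no forced order relative to compile — 3.

3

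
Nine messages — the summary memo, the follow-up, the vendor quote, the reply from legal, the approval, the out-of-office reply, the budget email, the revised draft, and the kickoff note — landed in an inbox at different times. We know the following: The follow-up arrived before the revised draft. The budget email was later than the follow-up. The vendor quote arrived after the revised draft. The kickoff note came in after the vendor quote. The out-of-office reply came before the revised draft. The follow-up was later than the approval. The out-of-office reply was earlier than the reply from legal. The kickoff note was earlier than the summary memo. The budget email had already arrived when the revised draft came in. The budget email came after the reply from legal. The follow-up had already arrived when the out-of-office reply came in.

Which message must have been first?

the approval

The approval has a chain of constraints placing it before every other message, so the approval must be first.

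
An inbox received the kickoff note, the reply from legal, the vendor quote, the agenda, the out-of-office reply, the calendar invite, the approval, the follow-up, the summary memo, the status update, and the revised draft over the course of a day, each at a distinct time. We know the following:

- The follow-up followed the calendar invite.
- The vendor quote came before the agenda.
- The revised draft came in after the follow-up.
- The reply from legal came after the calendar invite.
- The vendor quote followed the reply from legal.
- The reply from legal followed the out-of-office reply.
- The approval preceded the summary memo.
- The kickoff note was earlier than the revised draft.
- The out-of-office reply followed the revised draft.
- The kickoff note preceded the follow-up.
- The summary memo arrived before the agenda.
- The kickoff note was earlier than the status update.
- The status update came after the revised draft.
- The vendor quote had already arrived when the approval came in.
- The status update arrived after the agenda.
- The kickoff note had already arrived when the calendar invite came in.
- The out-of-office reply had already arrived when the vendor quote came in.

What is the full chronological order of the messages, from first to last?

The constraints fix every adjacent pair, so only one ordering works:
the kickoff note → the calendar invite → the follow-up → the revised draft → the out-of-office reply → the reply from legal → the vendor quote → the approval → the summary memo → the agenda → the status update.

the kickoff note, the calendar invite, the follow-up, the revised draft, the out-of-office reply, the reply from legal, the vendor quote, the approval, the summary memo, the agenda, the status update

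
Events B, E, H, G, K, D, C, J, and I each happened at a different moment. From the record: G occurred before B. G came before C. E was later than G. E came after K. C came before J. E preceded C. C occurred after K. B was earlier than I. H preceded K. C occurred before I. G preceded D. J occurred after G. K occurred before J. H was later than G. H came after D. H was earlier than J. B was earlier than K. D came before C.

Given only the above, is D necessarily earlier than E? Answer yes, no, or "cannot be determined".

yes

Chain the constraints: D → H → K → E. Each link is directly stated, so D comes before E.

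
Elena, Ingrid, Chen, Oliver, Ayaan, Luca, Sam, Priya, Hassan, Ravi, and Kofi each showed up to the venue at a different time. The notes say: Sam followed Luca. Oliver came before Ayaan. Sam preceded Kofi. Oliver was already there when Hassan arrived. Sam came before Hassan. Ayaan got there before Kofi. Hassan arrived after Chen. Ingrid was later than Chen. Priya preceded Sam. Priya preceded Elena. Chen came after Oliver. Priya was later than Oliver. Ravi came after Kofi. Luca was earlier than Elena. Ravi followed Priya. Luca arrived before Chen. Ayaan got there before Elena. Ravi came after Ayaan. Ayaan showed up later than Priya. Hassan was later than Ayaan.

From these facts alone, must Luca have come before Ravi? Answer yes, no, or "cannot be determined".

Chain the constraints: Luca → Sam → Kofi → Ravi. Each link is directly stated, so Luca comes before Ravi.

yes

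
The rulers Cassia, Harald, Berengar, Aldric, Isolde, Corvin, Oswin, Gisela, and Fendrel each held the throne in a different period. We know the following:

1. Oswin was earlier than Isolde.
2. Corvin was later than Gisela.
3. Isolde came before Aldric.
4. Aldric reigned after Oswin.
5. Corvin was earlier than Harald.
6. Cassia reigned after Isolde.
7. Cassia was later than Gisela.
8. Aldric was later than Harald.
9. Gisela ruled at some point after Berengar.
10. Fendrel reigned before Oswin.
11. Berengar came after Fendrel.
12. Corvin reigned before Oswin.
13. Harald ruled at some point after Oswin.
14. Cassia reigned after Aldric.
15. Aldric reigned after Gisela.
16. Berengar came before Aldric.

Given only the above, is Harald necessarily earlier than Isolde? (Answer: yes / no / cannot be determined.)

No chain of stated constraints runs from Harald to Isolde, and none runs from Isolde to Harald either.
So the relative order of Harald and Isolde is not fixed by the given facts.

cannot be determined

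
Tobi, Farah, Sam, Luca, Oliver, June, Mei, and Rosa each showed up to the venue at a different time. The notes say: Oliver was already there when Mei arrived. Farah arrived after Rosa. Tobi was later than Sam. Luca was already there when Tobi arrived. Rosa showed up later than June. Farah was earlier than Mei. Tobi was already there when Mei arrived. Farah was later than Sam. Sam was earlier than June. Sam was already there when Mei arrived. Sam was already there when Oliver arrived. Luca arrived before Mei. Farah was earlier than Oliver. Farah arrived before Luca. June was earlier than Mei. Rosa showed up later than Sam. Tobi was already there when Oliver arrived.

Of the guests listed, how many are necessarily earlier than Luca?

Directly stated before Luca: Farah.
June reaches Luca via June → Rosa → Farah → Luca.
Rosa reaches Luca via Rosa → Farah → Luca.
Sam reaches Luca via Sam → Farah → Luca.
That's Farah, June, Rosa, and Sam — 4 in all.

4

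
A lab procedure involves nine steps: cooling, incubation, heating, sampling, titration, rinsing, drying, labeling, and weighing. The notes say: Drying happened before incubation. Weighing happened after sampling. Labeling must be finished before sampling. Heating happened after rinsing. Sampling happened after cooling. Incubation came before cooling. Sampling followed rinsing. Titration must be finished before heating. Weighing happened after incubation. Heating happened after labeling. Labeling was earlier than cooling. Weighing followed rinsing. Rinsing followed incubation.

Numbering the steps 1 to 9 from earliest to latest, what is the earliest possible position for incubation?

2

Drying must come before incubation — 1 forced predecessor.
Nothing else is forced ahead of incubation, so its earliest slot is position 1 + 1 = 2.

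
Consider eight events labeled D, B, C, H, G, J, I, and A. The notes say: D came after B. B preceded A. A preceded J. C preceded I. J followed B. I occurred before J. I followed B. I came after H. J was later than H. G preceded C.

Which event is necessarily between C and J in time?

I

Tracing the constraints gives C → I → J, so I sits after C and before J.
No other event is forced both after C and before J.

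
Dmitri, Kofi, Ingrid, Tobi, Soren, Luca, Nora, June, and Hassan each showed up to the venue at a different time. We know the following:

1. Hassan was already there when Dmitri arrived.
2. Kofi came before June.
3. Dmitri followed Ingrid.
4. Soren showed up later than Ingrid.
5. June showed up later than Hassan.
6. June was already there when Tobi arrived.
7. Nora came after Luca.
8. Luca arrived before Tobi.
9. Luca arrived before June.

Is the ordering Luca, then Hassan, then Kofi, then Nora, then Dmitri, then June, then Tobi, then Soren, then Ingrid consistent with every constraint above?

The constraints require Ingrid before Soren, but in the proposed sequence Soren appears ahead of Ingrid. That one violation is enough.

no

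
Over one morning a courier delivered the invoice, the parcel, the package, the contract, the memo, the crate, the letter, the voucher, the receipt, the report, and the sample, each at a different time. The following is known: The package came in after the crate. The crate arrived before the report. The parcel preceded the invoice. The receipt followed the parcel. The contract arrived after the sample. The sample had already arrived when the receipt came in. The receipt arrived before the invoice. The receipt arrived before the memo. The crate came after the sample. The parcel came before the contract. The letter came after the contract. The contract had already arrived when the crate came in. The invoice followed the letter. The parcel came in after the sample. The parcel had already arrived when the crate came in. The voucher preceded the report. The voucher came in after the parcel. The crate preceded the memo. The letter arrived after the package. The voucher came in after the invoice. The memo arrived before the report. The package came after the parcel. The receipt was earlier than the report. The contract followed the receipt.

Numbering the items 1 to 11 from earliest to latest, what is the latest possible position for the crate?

The crate must come before the invoice, the letter, the memo, the package, the report, and the voucher — 6 items forced after it.
Everything else can be placed before the crate in some valid order, so the crate can sit as late as position 11 − 6 = 5.

5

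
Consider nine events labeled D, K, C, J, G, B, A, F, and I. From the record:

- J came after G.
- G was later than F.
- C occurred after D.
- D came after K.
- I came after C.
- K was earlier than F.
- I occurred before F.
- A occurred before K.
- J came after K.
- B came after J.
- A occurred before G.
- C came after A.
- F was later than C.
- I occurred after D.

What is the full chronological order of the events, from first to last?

The constraints fix every adjacent pair, so only one ordering works:
A → K → D → C → I → F → G → J → B.

A, K, D, C, I, F, G, J, B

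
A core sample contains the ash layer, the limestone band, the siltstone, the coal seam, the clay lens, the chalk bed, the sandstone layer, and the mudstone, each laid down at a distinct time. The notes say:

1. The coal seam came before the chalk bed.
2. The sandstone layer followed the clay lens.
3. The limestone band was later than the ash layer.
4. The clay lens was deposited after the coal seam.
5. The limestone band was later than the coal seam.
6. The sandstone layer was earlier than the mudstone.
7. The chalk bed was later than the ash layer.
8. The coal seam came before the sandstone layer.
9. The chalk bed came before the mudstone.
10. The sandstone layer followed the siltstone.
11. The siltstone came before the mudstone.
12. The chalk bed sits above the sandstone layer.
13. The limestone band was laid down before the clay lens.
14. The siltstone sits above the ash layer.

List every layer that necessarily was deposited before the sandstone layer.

the ash layer, the clay lens, the coal seam, the limestone band, the siltstone

Directly stated before the sandstone layer: the clay lens, the coal seam, and the siltstone.
The ash layer reaches the sandstone layer via the ash layer → the siltstone → the sandstone layer.
The limestone band reaches the sandstone layer via the limestone band → the clay lens → the sandstone layer.
No chain forces the mudstone (or any of the others) ahead of the sandstone layer.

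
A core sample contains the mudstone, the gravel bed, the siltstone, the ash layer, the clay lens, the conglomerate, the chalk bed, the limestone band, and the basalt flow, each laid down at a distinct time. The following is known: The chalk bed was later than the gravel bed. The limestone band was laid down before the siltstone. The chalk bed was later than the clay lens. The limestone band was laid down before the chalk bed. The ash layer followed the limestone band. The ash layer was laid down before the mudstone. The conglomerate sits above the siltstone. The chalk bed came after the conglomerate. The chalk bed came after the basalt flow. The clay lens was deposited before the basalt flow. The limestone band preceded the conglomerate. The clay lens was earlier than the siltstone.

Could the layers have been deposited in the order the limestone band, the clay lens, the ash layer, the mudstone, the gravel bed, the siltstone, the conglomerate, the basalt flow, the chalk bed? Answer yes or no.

Check each stated constraint against the proposed order — e.g. the clay lens is ahead of the chalk bed; the limestone band is ahead of the chalk bed. Every pair is in the required order; nothing is violated.

yes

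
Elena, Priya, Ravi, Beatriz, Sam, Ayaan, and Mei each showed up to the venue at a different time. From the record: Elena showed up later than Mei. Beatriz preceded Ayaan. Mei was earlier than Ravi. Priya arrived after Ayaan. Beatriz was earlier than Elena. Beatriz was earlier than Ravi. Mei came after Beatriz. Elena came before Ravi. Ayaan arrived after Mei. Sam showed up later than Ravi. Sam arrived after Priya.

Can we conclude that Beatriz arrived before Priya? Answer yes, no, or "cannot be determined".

Chain the constraints: Beatriz → Ayaan → Priya. Each link is directly stated, so Beatriz comes before Priya.

yes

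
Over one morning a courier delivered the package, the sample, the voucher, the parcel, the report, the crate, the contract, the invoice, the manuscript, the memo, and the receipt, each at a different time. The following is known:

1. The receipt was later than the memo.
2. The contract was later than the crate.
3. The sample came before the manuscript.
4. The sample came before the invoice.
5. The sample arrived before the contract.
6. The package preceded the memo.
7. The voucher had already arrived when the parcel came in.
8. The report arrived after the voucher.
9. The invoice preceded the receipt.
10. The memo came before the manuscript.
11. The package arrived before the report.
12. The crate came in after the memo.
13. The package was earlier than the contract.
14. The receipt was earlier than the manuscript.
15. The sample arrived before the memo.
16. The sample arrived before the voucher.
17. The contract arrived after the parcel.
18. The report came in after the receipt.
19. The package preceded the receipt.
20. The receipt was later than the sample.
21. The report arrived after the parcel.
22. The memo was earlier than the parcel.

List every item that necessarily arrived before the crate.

Directly stated before the crate: the memo.
The package reaches the crate via the package → the memo → the crate.
The sample reaches the crate via the sample → the memo → the crate.
No chain forces the voucher (or any of the others) ahead of the crate.

the memo, the package, the sample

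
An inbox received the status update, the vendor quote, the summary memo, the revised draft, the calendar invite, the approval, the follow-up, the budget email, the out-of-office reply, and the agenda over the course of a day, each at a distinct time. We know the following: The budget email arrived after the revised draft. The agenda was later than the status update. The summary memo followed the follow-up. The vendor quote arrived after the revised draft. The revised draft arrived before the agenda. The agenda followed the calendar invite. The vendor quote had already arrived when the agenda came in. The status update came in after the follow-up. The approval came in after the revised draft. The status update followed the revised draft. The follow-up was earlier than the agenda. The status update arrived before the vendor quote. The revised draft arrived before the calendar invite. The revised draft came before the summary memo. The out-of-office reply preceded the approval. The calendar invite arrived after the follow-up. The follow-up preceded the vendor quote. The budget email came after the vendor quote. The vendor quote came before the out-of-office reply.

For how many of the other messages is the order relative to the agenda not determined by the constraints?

4

Forced before the agenda: the calendar invite, the follow-up, the revised draft, the status update, and the vendor quote.
That leaves the approval, the budget email, the out-of-office reply, and the summary memo with no forced order relative to the agenda — 4.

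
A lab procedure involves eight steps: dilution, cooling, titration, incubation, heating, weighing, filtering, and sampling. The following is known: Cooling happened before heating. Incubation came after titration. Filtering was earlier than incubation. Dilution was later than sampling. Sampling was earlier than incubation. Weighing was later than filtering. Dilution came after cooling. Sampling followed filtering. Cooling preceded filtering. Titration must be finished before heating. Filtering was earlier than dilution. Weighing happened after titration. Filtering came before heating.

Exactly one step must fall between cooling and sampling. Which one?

filtering

Tracing the constraints gives cooling → filtering → sampling, so filtering sits after cooling and before sampling.
No other step is forced both after cooling and before sampling.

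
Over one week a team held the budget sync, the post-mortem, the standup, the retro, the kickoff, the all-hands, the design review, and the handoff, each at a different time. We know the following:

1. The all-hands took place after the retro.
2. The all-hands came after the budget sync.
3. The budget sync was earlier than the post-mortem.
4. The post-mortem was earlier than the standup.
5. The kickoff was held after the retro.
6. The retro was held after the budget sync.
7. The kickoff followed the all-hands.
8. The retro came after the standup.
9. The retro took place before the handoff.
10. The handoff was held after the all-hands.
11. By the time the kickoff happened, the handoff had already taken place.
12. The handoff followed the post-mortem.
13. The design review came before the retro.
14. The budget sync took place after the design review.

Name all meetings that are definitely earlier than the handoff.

Directly stated before the handoff: the all-hands, the post-mortem, and the retro.
The budget sync reaches the handoff via the budget sync → the retro → the handoff.
The design review reaches the handoff via the design review → the retro → the handoff.
The standup reaches the handoff via the standup → the retro → the handoff.
No chain forces the kickoff ahead of the handoff.

the all-hands, the budget sync, the design review, the post-mortem, the retro, the standup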